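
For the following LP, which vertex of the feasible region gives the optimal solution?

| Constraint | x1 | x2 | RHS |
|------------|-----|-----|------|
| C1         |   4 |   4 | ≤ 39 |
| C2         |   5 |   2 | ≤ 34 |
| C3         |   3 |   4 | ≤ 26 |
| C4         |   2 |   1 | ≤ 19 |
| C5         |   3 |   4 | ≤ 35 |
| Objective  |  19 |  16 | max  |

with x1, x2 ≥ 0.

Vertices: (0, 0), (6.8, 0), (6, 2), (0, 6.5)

Evaluate the objective at each vertex of the feasible region:
  z(0, 0) = 0
  z(6.8, 0) = 129.2
  z(6, 2) = 146  ←
  z(0, 6.5) = 104
The maximum is at x1 = 6, x2 = 2.

(6, 2)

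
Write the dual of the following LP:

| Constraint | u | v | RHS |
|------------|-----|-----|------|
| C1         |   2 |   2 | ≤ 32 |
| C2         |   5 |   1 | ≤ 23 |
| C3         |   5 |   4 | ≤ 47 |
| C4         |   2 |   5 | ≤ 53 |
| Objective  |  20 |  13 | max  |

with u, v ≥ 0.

Primal max cᵀx s.t. Ax ≤ b, x ≥ 0  →  Dual min bᵀy s.t. Aᵀy ≥ c, y ≥ 0.

Minimize: z = 32y1 + 23y2 + 47y3 + 53y4

Subject to:
  2y1 + 5y2 + 5y3 + 2y4 ≥ 20
  2y1 + y2 + 4y3 + 5y4 ≥ 13
  y1, y2, y3, y4 ≥ 0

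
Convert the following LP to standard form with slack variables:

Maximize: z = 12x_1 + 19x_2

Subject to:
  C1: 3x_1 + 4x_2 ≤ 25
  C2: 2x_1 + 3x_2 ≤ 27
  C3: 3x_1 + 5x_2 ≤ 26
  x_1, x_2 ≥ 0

max z = 12x_1 + 19x_2

s.t.
  3x_1 + 4x_2 + s1 = 25
  2x_1 + 3x_2 + s2 = 27
  3x_1 + 5x_2 + s3 = 26
  x_1, x_2, s1, s2, s3 ≥ 0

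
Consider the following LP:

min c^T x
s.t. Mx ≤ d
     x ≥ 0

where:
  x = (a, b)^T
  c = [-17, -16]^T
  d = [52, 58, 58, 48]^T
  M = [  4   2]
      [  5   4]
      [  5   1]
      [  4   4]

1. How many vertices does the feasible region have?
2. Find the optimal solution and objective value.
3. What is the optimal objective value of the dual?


1. 4
2. a = 10, b = 2, z = -202
3. -202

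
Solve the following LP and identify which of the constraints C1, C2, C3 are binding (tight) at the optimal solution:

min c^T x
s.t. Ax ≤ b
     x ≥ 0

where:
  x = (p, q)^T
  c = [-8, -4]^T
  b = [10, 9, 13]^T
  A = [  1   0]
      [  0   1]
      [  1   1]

At p = 10, q = 3, compute slack b - a·x for each constraint:
  C1: 10 − 10 = 0  (binding)
  C2: 9 − 3 = 6  (slack)
  C3: 13 − 13 = 0  (binding)

Optimal: p = 10, q = 3
Binding: C1, C3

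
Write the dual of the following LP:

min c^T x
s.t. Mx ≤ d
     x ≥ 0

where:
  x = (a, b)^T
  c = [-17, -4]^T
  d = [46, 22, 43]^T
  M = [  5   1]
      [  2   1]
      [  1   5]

Primal min cᵀx s.t. Ax ≤ b, x ≥ 0  →  Dual max −bᵀy s.t. Aᵀy ≥ −c, y ≥ 0.

Maximize: z = -46y1 - 22y2 - 43y3

Subject to:
  5y1 + 2y2 + y3 ≥ 17
  y1 + y2 + 5y3 ≥ 4
  y1, y2, y3 ≥ 0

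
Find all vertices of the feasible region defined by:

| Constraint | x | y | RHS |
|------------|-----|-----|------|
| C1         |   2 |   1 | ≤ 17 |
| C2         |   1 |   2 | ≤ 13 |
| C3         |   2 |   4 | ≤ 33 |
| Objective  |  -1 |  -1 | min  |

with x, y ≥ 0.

(0, 0), (8.5, 0), (7, 3), (0, 6.5)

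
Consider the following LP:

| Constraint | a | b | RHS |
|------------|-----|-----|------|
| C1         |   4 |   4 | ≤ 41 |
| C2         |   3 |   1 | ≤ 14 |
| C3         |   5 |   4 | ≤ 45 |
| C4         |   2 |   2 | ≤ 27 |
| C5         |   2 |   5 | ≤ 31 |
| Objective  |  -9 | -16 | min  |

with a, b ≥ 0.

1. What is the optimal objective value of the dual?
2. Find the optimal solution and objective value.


1. -107
2. a = 3, b = 5, z = -107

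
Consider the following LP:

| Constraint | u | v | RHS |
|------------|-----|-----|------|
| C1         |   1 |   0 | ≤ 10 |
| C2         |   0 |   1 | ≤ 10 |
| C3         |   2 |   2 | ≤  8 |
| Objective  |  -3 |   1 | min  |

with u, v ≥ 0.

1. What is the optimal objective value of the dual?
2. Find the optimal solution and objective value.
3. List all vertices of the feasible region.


1. -12
2. u = 4, v = 0, z = -12
3. (0, 0), (4, 0), (0, 4)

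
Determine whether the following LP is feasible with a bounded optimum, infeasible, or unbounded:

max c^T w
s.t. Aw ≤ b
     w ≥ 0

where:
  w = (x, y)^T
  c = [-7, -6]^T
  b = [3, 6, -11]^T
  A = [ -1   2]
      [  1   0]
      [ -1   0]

Infeasible (no feasible solution exists)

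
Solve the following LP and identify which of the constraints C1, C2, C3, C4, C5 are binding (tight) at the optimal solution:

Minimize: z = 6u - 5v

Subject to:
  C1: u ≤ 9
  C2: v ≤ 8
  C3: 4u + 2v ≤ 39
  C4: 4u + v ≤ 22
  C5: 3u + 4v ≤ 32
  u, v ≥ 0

At u = 0, v = 8, compute slack b - a·x for each constraint:
  C1: 9 − 0 = 9  (slack)
  C2: 8 − 8 = 0  (binding)
  C3: 39 − 16 = 23  (slack)
  C4: 22 − 8 = 14  (slack)
  C5: 32 − 32 = 0  (binding)

Optimal: u = 0, v = 8
Binding: C2, C5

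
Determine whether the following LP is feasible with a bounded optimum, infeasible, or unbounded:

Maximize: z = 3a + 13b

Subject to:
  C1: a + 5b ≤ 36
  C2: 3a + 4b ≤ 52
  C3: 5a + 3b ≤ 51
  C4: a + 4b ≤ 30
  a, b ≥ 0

Feasible with a bounded optimal solution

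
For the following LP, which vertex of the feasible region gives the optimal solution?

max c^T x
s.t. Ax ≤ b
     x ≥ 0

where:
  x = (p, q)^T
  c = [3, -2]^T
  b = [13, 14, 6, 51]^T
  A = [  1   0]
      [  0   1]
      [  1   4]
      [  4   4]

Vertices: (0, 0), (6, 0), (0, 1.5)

Evaluate the objective at each vertex of the feasible region:
  z(0, 0) = 0
  z(6, 0) = 18  ←
  z(0, 1.5) = -3
The maximum is at p = 6, q = 0.

(6, 0)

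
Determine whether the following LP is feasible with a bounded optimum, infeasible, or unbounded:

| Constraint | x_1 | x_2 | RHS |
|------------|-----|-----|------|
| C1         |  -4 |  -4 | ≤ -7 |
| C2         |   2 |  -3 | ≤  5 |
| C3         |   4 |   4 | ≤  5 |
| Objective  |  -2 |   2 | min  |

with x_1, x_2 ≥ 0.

Infeasible (no feasible solution exists)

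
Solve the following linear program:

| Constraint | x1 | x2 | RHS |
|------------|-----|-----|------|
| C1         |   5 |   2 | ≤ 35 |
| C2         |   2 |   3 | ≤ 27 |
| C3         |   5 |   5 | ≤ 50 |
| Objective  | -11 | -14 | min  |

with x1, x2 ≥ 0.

Evaluate the objective at each vertex of the feasible region:
  z(0, 0) = 0
  z(7, 0) = -77
  z(5, 5) = -125
  z(3, 7) = -131  ←
  z(0, 9) = -126
The minimum is at x1 = 3, x2 = 7.

x1 = 3, x2 = 7, z = -131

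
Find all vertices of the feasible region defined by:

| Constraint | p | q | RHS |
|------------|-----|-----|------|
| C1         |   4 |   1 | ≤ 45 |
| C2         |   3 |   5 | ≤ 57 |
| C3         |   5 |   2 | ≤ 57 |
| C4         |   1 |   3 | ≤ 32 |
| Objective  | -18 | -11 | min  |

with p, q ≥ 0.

(0, 0), (11.25, 0), (11, 1), (9, 6), (2.75, 9.75), (0, 10.67)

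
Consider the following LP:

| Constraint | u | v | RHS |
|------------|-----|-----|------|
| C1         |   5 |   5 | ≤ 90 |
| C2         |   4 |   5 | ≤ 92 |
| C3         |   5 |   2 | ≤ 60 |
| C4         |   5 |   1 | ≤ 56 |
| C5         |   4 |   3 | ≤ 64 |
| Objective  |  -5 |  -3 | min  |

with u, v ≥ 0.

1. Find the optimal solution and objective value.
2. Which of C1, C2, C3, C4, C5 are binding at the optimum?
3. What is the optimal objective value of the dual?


1. u = 8, v = 10, z = -70
2. C1, C3
3. -70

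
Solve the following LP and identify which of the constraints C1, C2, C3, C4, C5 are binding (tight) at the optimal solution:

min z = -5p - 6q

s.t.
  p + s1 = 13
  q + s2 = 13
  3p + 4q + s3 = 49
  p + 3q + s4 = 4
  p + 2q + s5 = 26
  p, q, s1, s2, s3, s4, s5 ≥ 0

At p = 4, q = 0, compute slack b - a·x for each constraint:
  C1: 13 − 4 = 9  (slack)
  C2: 13 − 0 = 13  (slack)
  C3: 49 − 12 = 37  (slack)
  C4: 4 − 4 = 0  (binding)
  C5: 26 − 4 = 22  (slack)

Optimal: p = 4, q = 0
Binding: C4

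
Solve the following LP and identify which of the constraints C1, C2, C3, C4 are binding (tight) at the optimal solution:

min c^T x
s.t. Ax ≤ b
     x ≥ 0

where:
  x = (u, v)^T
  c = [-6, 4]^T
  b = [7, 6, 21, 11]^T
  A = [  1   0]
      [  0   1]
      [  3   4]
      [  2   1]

At u = 5.5, v = 0, compute slack b - a·x for each constraint:
  C1: 7 − 5.5 = 1.5  (slack)
  C2: 6 − 0 = 6  (slack)
  C3: 21 − 16.5 = 4.5  (slack)
  C4: 11 − 11 = 0  (binding)

Optimal: u = 5.5, v = 0
Binding: C4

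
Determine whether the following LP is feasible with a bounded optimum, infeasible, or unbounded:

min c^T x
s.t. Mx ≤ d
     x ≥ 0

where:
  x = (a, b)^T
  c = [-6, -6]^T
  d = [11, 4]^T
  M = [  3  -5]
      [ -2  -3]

Unbounded (objective can decrease without bound)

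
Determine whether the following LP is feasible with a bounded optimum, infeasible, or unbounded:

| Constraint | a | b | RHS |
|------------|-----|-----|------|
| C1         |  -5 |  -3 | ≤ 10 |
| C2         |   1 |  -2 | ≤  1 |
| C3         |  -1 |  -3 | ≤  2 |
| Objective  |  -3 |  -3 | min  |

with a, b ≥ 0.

Unbounded (objective can decrease without bound)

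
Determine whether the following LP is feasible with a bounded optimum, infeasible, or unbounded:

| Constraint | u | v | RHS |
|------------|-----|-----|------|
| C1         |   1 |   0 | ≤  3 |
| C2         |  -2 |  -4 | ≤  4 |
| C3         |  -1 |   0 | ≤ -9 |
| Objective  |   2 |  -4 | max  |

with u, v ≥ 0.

Infeasible (no feasible solution exists)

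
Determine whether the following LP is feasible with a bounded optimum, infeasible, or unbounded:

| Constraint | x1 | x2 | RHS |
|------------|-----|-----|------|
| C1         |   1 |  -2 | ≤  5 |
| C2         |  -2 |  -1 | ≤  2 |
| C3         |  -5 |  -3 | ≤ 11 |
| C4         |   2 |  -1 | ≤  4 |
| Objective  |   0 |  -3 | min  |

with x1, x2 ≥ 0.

Unbounded (objective can decrease without bound)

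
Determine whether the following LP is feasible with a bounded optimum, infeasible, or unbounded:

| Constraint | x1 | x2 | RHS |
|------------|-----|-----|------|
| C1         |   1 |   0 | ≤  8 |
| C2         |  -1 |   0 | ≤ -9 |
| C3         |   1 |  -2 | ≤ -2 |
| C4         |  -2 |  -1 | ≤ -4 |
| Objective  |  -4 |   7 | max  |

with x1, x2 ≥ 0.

Infeasible (no feasible solution exists)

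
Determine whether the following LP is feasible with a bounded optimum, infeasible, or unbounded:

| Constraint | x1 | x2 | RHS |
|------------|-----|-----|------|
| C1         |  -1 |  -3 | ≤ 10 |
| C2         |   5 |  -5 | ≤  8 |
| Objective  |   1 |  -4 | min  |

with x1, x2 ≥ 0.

Unbounded (objective can decrease without bound)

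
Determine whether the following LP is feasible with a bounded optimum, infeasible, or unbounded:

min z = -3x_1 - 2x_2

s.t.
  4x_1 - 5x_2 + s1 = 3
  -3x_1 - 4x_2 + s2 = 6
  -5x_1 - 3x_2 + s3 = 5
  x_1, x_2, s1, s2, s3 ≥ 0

Unbounded (objective can decrease without bound)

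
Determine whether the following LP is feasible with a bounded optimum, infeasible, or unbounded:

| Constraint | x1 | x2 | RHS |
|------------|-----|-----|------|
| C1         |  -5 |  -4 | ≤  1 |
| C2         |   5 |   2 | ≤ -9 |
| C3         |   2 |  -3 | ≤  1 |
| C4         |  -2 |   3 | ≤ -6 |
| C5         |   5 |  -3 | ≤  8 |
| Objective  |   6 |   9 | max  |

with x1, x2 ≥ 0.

Infeasible (no feasible solution exists)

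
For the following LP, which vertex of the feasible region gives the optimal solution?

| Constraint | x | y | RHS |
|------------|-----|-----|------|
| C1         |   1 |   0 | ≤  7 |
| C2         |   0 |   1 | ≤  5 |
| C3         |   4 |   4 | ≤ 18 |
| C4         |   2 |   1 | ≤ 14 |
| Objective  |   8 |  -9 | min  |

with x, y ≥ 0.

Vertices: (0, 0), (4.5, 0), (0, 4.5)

Evaluate the objective at each vertex of the feasible region:
  z(0, 0) = 0
  z(4.5, 0) = 36
  z(0, 4.5) = -40.5  ←
The minimum is at x = 0, y = 4.5.

(0, 4.5)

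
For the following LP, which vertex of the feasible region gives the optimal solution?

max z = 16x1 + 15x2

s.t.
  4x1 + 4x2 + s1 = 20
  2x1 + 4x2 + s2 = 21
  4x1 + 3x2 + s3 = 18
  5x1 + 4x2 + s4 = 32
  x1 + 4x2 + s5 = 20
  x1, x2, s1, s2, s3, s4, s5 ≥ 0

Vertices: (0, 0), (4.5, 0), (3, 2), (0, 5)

Evaluate the objective at each vertex of the feasible region:
  z(0, 0) = 0
  z(4.5, 0) = 72
  z(3, 2) = 78  ←
  z(0, 5) = 75
The maximum is at x1 = 3, x2 = 2.

(3, 2)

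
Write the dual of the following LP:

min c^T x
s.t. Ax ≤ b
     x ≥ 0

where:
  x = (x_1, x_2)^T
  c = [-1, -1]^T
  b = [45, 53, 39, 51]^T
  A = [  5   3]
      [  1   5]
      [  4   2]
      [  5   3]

Primal min cᵀx s.t. Ax ≤ b, x ≥ 0  →  Dual max −bᵀy s.t. Aᵀy ≥ −c, y ≥ 0.

Maximize: z = -45y1 - 53y2 - 39y3 - 51y4

Subject to:
  5y1 + y2 + 4y3 + 5y4 ≥ 1
  3y1 + 5y2 + 2y3 + 3y4 ≥ 1
  y1, y2, y3, y4 ≥ 0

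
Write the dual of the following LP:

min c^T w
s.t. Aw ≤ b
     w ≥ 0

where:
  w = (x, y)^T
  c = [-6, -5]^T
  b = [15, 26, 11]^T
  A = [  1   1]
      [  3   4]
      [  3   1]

Primal min cᵀx s.t. Ax ≤ b, x ≥ 0  →  Dual max −bᵀy s.t. Aᵀy ≥ −c, y ≥ 0.

Maximize: z = -15y1 - 26y2 - 11y3

Subject to:
  y1 + 3y2 + 3y3 ≥ 6
  y1 + 4y2 + y3 ≥ 5
  y1, y2, y3 ≥ 0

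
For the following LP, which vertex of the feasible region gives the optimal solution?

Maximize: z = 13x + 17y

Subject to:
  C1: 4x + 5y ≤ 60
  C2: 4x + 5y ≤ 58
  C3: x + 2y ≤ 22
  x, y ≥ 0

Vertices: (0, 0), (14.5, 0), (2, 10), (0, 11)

Evaluate the objective at each vertex of the feasible region:
  z(0, 0) = 0
  z(14.5, 0) = 188.5
  z(2, 10) = 196  ←
  z(0, 11) = 187
The maximum is at x = 2, y = 10.

(2, 10)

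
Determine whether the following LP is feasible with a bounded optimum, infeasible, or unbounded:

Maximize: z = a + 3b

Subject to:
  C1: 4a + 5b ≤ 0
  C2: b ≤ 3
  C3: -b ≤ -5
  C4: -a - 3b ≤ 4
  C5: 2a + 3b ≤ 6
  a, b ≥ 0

Infeasible (no feasible solution exists)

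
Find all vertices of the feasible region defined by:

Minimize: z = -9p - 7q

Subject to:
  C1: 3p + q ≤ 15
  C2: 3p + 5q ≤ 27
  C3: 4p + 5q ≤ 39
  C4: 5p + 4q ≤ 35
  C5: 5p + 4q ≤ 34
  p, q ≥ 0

(0, 0), (5, 0), (4, 3), (0, 5.4)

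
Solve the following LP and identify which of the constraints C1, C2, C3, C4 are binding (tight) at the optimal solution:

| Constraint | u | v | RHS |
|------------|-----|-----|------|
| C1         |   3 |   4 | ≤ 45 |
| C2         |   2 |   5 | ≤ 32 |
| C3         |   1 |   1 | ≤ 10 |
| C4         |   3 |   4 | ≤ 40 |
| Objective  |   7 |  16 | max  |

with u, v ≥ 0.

At u = 6, v = 4, compute slack b - a·x for each constraint:
  C1: 45 − 34 = 11  (slack)
  C2: 32 − 32 = 0  (binding)
  C3: 10 − 10 = 0  (binding)
  C4: 40 − 34 = 6  (slack)

Optimal: u = 6, v = 4
Binding: C2, C3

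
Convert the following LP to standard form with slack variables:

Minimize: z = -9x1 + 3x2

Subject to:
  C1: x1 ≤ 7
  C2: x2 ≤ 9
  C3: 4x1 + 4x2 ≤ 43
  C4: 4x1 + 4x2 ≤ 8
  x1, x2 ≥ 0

min z = -9x1 + 3x2

s.t.
  x1 + s1 = 7
  x2 + s2 = 9
  4x1 + 4x2 + s3 = 43
  4x1 + 4x2 + s4 = 8
  x1, x2, s1, s2, s3, s4 ≥ 0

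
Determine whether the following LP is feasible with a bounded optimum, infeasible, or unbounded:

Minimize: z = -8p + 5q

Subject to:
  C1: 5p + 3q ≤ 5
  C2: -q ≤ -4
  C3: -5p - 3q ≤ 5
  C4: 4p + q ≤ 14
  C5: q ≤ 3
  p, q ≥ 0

Infeasible (no feasible solution exists)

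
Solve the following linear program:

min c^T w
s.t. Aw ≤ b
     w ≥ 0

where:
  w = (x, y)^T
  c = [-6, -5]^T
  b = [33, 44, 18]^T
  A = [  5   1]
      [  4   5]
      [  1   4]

Evaluate the objective at each vertex of the feasible region:
  z(0, 0) = 0
  z(6.6, 0) = -39.6
  z(6, 3) = -51  ←
  z(0, 4.5) = -22.5
The minimum is at x = 6, y = 3.

x = 6, y = 3, z = -51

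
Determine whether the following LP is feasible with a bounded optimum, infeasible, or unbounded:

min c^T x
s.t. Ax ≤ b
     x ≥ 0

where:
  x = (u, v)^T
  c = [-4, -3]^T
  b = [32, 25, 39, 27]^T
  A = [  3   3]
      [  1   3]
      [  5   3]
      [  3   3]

Feasible with a bounded optimal solution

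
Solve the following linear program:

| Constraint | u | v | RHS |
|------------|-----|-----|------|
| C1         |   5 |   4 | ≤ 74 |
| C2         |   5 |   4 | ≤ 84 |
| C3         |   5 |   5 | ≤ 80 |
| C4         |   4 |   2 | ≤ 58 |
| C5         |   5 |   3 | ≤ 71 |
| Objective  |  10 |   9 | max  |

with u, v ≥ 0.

Evaluate the objective at each vertex of the feasible region:
  z(0, 0) = 0
  z(14.2, 0) = 142
  z(12.4, 3) = 151
  z(10, 6) = 154  ←
  z(0, 16) = 144
The maximum is at u = 10, v = 6.

u = 10, v = 6, z = 154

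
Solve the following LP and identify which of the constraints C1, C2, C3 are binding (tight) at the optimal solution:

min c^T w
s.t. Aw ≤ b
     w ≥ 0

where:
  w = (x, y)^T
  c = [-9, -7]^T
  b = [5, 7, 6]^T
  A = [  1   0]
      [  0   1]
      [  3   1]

At x = 0, y = 6, compute slack b - a·x for each constraint:
  C1: 5 − 0 = 5  (slack)
  C2: 7 − 6 = 1  (slack)
  C3: 6 − 6 = 0  (binding)

Optimal: x = 0, y = 6
Binding: C3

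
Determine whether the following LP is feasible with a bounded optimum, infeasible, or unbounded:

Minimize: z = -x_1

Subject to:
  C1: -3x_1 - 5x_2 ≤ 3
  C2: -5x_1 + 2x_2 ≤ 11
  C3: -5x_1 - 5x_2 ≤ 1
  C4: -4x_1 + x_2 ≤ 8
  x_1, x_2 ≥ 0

Unbounded (objective can decrease without bound)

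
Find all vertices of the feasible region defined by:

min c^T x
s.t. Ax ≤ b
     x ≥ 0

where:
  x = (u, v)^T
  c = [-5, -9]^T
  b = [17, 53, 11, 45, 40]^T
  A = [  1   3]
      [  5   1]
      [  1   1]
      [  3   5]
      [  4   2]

(0, 0), (10, 0), (9, 2), (8, 3), (0, 5.667)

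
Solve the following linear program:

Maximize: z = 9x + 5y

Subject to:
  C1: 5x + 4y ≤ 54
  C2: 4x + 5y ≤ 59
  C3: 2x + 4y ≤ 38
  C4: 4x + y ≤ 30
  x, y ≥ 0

Evaluate the objective at each vertex of the feasible region:
  z(0, 0) = 0
  z(7.5, 0) = 67.5
  z(6, 6) = 84  ←
  z(5.333, 6.833) = 82.17
  z(0, 9.5) = 47.5
The maximum is at x = 6, y = 6.

x = 6, y = 6, z = 84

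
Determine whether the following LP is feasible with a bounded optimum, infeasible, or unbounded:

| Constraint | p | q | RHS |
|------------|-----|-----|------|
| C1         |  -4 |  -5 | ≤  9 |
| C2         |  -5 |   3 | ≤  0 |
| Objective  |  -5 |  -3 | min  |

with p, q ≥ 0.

Unbounded (objective can decrease without bound)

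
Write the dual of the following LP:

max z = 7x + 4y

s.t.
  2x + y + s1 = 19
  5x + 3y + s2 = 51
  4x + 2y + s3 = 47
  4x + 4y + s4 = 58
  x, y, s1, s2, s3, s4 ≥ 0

Primal max cᵀx s.t. Ax ≤ b, x ≥ 0  →  Dual min bᵀy s.t. Aᵀy ≥ c, y ≥ 0.

Minimize: z = 19y1 + 51y2 + 47y3 + 58y4

Subject to:
  2y1 + 5y2 + 4y3 + 4y4 ≥ 7
  y1 + 3y2 + 2y3 + 4y4 ≥ 4
  y1, y2, y3, y4 ≥ 0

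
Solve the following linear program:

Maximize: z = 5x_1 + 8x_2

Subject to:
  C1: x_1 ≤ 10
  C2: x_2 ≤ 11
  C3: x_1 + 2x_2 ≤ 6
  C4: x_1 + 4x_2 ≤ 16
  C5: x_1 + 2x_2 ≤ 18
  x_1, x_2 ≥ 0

Evaluate the objective at each vertex of the feasible region:
  z(0, 0) = 0
  z(6, 0) = 30  ←
  z(0, 3) = 24
The maximum is at x_1 = 6, x_2 = 0.

x_1 = 6, x_2 = 0, z = 30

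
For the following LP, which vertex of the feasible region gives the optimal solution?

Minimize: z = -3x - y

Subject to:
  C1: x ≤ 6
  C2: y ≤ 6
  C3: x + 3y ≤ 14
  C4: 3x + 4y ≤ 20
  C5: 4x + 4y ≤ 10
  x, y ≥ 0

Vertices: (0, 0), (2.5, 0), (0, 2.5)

Evaluate the objective at each vertex of the feasible region:
  z(0, 0) = 0
  z(2.5, 0) = -7.5  ←
  z(0, 2.5) = -2.5
The minimum is at x = 2.5, y = 0.

(2.5, 0)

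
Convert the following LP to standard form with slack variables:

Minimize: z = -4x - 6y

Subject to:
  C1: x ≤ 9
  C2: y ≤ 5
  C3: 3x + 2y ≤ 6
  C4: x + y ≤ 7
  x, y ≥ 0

min z = -4x - 6y

s.t.
  x + s1 = 9
  y + s2 = 5
  3x + 2y + s3 = 6
  x + y + s4 = 7
  x, y, s1, s2, s3, s4 ≥ 0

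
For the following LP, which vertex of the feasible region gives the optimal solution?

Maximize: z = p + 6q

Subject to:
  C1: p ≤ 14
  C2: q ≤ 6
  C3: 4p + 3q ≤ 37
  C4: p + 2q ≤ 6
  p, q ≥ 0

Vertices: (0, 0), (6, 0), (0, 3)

Evaluate the objective at each vertex of the feasible region:
  z(0, 0) = 0
  z(6, 0) = 6
  z(0, 3) = 18  ←
The maximum is at p = 0, q = 3.

(0, 3)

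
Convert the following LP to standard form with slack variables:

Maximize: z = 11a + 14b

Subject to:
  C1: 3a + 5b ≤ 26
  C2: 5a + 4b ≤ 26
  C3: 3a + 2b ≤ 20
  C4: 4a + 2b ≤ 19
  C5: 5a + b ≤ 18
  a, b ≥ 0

max z = 11a + 14b

s.t.
  3a + 5b + s1 = 26
  5a + 4b + s2 = 26
  3a + 2b + s3 = 20
  4a + 2b + s4 = 19
  5a + b + s5 = 18
  a, b, s1, s2, s3, s4, s5 ≥ 0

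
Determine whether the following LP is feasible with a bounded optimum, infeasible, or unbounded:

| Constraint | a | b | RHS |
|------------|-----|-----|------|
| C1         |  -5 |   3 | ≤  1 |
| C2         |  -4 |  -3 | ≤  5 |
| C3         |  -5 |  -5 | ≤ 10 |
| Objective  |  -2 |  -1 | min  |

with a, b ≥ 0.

Unbounded (objective can decrease without bound)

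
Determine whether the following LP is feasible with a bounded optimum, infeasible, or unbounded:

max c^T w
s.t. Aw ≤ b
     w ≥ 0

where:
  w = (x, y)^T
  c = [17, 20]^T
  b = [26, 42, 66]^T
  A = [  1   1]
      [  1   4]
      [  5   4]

Feasible with a bounded optimal solution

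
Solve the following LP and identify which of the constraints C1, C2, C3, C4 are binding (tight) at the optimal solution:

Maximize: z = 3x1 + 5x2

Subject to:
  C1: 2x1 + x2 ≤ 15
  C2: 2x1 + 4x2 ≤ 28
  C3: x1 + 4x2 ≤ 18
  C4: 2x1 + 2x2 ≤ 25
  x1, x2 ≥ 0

At x1 = 6, x2 = 3, compute slack b - a·x for each constraint:
  C1: 15 − 15 = 0  (binding)
  C2: 28 − 24 = 4  (slack)
  C3: 18 − 18 = 0  (binding)
  C4: 25 − 18 = 7  (slack)

Optimal: x1 = 6, x2 = 3
Binding: C1, C3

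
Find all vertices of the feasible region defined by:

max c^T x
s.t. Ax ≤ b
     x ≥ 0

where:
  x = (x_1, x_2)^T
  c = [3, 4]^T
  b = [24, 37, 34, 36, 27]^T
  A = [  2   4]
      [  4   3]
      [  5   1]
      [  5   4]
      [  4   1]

(0, 0), (6.75, 0), (6.545, 0.8182), (4, 4), (0, 6)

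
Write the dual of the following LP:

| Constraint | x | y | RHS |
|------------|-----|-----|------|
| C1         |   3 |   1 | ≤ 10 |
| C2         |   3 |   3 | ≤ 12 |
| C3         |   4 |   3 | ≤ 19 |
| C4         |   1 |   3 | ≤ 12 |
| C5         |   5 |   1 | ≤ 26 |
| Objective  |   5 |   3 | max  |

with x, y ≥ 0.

Primal max cᵀx s.t. Ax ≤ b, x ≥ 0  →  Dual min bᵀy s.t. Aᵀy ≥ c, y ≥ 0.

Minimize: z = 10y1 + 12y2 + 19y3 + 12y4 + 26y5

Subject to:
  3y1 + 3y2 + 4y3 + y4 + 5y5 ≥ 5
  y1 + 3y2 + 3y3 + 3y4 + y5 ≥ 3
  y1, y2, y3, y4, y5 ≥ 0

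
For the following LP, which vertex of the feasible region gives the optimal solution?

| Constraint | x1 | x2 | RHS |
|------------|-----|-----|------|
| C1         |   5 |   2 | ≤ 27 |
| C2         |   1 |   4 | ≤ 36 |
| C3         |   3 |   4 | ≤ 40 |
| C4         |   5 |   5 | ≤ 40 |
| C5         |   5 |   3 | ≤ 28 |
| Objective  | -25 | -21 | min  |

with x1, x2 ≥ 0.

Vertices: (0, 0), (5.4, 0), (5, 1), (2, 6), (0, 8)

Evaluate the objective at each vertex of the feasible region:
  z(0, 0) = 0
  z(5.4, 0) = -135
  z(5, 1) = -146
  z(2, 6) = -176  ←
  z(0, 8) = -168
The minimum is at x1 = 2, x2 = 6.

(2, 6)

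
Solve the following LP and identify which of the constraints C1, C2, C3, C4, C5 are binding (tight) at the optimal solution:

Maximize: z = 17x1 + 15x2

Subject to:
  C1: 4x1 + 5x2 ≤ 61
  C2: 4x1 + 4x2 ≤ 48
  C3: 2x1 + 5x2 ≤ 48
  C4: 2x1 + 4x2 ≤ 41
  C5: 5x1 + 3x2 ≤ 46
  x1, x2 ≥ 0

At x1 = 5, x2 = 7, compute slack b - a·x for each constraint:
  C1: 61 − 55 = 6  (slack)
  C2: 48 − 48 = 0  (binding)
  C3: 48 − 45 = 3  (slack)
  C4: 41 − 38 = 3  (slack)
  C5: 46 − 46 = 0  (binding)

Optimal: x1 = 5, x2 = 7
Binding: C2, C5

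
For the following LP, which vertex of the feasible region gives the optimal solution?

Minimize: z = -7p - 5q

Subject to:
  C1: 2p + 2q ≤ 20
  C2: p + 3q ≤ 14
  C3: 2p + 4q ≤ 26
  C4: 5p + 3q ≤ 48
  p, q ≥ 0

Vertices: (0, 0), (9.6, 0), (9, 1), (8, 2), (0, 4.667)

Evaluate the objective at each vertex of the feasible region:
  z(0, 0) = 0
  z(9.6, 0) = -67.2
  z(9, 1) = -68  ←
  z(8, 2) = -66
  z(0, 4.667) = -23.33
The minimum is at p = 9, q = 1.

(9, 1)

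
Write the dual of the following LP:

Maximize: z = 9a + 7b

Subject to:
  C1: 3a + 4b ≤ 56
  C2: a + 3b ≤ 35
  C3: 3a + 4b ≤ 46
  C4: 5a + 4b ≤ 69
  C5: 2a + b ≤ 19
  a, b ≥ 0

Primal max cᵀx s.t. Ax ≤ b, x ≥ 0  →  Dual min bᵀy s.t. Aᵀy ≥ c, y ≥ 0.

Minimize: z = 56y1 + 35y2 + 46y3 + 69y4 + 19y5

Subject to:
  3y1 + y2 + 3y3 + 5y4 + 2y5 ≥ 9
  4y1 + 3y2 + 4y3 + 4y4 + y5 ≥ 7
  y1, y2, y3, y4, y5 ≥ 0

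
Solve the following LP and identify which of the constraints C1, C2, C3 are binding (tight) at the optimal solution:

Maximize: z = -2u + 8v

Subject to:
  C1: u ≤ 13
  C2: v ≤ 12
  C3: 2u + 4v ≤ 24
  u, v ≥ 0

At u = 0, v = 6, compute slack b - a·x for each constraint:
  C1: 13 − 0 = 13  (slack)
  C2: 12 − 6 = 6  (slack)
  C3: 24 − 24 = 0  (binding)

Optimal: u = 0, v = 6
Binding: C3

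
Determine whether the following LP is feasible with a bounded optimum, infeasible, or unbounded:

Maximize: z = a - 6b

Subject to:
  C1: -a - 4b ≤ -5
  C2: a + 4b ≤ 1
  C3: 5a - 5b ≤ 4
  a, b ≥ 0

Infeasible (no feasible solution exists)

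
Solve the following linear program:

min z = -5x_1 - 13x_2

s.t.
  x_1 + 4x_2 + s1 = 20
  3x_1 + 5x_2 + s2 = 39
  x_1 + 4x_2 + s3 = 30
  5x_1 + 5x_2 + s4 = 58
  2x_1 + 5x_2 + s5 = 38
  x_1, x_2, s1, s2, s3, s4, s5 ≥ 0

Evaluate the objective at each vertex of the feasible region:
  z(0, 0) = 0
  z(11.6, 0) = -58
  z(9.5, 2.1) = -74.8
  z(8, 3) = -79  ←
  z(0, 5) = -65
The minimum is at x_1 = 8, x_2 = 3.

x_1 = 8, x_2 = 3, z = -79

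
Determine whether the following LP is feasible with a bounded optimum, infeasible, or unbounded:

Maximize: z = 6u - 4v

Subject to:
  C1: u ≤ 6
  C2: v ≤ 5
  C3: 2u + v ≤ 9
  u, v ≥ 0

Feasible with a bounded optimal solution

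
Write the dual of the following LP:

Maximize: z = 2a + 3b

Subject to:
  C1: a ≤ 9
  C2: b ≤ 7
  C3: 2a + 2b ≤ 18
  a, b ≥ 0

Primal max cᵀx s.t. Ax ≤ b, x ≥ 0  →  Dual min bᵀy s.t. Aᵀy ≥ c, y ≥ 0.

Minimize: z = 9y1 + 7y2 + 18y3

Subject to:
  y1 + 2y3 ≥ 2
  y2 + 2y3 ≥ 3
  y1, y2, y3 ≥ 0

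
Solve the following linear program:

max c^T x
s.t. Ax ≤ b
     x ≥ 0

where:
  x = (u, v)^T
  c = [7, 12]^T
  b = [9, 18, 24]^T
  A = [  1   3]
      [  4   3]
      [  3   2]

Evaluate the objective at each vertex of the feasible region:
  z(0, 0) = 0
  z(4.5, 0) = 31.5
  z(3, 2) = 45  ←
  z(0, 3) = 36
The maximum is at u = 3, v = 2.

u = 3, v = 2, z = 45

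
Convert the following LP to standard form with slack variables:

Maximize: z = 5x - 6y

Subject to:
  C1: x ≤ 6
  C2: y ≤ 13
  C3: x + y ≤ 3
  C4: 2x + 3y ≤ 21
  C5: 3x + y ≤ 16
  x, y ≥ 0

max z = 5x - 6y

s.t.
  x + s1 = 6
  y + s2 = 13
  x + y + s3 = 3
  2x + 3y + s4 = 21
  3x + y + s5 = 16
  x, y, s1, s2, s3, s4, s5 ≥ 0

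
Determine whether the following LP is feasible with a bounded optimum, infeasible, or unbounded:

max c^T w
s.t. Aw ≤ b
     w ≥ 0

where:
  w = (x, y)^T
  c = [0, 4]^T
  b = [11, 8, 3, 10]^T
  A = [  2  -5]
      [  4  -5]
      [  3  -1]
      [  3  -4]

Unbounded (objective can increase without bound)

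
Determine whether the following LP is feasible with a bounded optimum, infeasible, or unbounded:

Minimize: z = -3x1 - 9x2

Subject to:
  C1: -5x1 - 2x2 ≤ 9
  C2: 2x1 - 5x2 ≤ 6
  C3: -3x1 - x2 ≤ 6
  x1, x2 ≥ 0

Unbounded (objective can decrease without bound)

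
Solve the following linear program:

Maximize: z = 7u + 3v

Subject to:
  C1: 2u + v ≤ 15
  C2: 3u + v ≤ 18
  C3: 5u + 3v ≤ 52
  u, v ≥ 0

Evaluate the objective at each vertex of the feasible region:
  z(0, 0) = 0
  z(6, 0) = 42
  z(3, 9) = 48  ←
  z(0, 15) = 45
The maximum is at u = 3, v = 9.

u = 3, v = 9, z = 48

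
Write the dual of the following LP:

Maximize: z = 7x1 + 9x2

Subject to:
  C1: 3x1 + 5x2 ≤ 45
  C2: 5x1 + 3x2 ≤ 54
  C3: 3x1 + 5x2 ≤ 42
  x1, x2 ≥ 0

Primal max cᵀx s.t. Ax ≤ b, x ≥ 0  →  Dual min bᵀy s.t. Aᵀy ≥ c, y ≥ 0.

Minimize: z = 45y1 + 54y2 + 42y3

Subject to:
  3y1 + 5y2 + 3y3 ≥ 7
  5y1 + 3y2 + 5y3 ≥ 9
  y1, y2, y3 ≥ 0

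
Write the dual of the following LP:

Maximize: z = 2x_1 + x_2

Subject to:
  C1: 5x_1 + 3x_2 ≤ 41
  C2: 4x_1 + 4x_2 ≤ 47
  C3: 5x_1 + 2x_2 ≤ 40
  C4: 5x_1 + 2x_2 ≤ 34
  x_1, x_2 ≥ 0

Primal max cᵀx s.t. Ax ≤ b, x ≥ 0  →  Dual min bᵀy s.t. Aᵀy ≥ c, y ≥ 0.

Minimize: z = 41y1 + 47y2 + 40y3 + 34y4

Subject to:
  5y1 + 4y2 + 5y3 + 5y4 ≥ 2
  3y1 + 4y2 + 2y3 + 2y4 ≥ 1
  y1, y2, y3, y4 ≥ 0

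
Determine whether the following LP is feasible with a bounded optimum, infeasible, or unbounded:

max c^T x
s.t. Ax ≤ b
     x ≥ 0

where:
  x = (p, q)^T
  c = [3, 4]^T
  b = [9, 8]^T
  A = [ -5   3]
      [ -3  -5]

Unbounded (objective can increase without bound)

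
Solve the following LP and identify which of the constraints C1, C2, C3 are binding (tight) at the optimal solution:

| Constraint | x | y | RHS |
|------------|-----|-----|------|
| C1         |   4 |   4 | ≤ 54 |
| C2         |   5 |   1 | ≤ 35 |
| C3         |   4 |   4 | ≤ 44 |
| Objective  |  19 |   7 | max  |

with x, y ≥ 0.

At x = 6, y = 5, compute slack b - a·x for each constraint:
  C1: 54 − 44 = 10  (slack)
  C2: 35 − 35 = 0  (binding)
  C3: 44 − 44 = 0  (binding)

Optimal: x = 6, y = 5
Binding: C2, C3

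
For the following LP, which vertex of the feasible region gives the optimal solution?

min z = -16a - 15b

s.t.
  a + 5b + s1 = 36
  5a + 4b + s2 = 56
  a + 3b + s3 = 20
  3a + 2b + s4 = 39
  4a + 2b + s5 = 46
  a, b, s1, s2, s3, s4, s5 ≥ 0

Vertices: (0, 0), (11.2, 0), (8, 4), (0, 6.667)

Evaluate the objective at each vertex of the feasible region:
  z(0, 0) = 0
  z(11.2, 0) = -179.2
  z(8, 4) = -188  ←
  z(0, 6.667) = -100
The minimum is at a = 8, b = 4.

(8, 4)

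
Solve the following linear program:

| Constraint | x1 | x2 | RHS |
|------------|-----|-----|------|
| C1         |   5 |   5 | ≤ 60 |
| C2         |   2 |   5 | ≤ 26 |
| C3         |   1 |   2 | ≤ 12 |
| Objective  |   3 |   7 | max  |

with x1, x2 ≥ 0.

Evaluate the objective at each vertex of the feasible region:
  z(0, 0) = 0
  z(12, 0) = 36
  z(8, 2) = 38  ←
  z(0, 5.2) = 36.4
The maximum is at x1 = 8, x2 = 2.

x1 = 8, x2 = 2, z = 38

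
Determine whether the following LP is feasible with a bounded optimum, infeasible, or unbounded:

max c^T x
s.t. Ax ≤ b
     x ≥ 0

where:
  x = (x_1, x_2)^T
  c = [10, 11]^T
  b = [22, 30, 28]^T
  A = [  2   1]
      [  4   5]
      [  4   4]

Feasible with a bounded optimal solution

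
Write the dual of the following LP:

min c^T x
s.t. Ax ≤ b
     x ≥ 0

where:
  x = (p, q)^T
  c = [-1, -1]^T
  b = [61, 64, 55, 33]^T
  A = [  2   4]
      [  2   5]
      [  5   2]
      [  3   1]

Primal min cᵀx s.t. Ax ≤ b, x ≥ 0  →  Dual max −bᵀy s.t. Aᵀy ≥ −c, y ≥ 0.

Maximize: z = -61y1 - 64y2 - 55y3 - 33y4

Subject to:
  2y1 + 2y2 + 5y3 + 3y4 ≥ 1
  4y1 + 5y2 + 2y3 + y4 ≥ 1
  y1, y2, y3, y4 ≥ 0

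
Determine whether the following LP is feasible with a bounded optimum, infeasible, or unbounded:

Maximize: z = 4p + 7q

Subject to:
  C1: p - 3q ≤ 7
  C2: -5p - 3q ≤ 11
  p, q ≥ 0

Unbounded (objective can increase without bound)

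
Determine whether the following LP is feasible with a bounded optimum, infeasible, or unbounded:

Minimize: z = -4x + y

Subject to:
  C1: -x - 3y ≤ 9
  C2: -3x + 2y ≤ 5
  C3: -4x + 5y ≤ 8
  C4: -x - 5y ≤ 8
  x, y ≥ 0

Unbounded (objective can decrease without bound)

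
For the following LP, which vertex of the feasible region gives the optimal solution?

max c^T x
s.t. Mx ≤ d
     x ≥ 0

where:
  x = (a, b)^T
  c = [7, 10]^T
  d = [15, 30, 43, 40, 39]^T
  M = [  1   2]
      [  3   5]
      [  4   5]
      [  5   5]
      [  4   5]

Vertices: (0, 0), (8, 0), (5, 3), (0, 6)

Evaluate the objective at each vertex of the feasible region:
  z(0, 0) = 0
  z(8, 0) = 56
  z(5, 3) = 65  ←
  z(0, 6) = 60
The maximum is at a = 5, b = 3.

(5, 3)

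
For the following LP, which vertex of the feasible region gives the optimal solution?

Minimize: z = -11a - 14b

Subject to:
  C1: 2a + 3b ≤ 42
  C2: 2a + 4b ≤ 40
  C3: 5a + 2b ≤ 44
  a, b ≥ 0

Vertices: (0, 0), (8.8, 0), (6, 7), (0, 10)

Evaluate the objective at each vertex of the feasible region:
  z(0, 0) = 0
  z(8.8, 0) = -96.8
  z(6, 7) = -164  ←
  z(0, 10) = -140
The minimum is at a = 6, b = 7.

(6, 7)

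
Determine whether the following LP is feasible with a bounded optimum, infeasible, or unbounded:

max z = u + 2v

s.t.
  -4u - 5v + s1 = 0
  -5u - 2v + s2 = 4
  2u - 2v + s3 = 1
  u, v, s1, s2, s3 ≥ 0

Unbounded (objective can increase without bound)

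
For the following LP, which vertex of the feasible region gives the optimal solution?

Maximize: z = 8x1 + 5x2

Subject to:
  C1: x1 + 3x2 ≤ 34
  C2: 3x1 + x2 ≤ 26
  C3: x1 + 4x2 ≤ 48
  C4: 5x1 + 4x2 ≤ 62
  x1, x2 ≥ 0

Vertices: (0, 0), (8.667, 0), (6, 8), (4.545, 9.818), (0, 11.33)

Evaluate the objective at each vertex of the feasible region:
  z(0, 0) = 0
  z(8.667, 0) = 69.33
  z(6, 8) = 88  ←
  z(4.545, 9.818) = 85.45
  z(0, 11.33) = 56.67
The maximum is at x1 = 6, x2 = 8.

(6, 8)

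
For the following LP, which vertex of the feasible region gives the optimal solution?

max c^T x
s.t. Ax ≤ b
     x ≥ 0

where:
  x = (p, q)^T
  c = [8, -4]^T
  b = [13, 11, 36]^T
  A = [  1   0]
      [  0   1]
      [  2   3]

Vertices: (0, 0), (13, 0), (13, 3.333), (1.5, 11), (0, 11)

Evaluate the objective at each vertex of the feasible region:
  z(0, 0) = 0
  z(13, 0) = 104  ←
  z(13, 3.333) = 90.67
  z(1.5, 11) = -32
  z(0, 11) = -44
The maximum is at p = 13, q = 0.

(13, 0)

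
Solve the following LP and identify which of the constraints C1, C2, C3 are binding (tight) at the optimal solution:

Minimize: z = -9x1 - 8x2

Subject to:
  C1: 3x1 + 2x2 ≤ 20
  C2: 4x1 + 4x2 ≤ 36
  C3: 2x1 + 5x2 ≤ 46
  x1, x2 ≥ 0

At x1 = 2, x2 = 7, compute slack b - a·x for each constraint:
  C1: 20 − 20 = 0  (binding)
  C2: 36 − 36 = 0  (binding)
  C3: 46 − 39 = 7  (slack)

Optimal: x1 = 2, x2 = 7
Binding: C1, C2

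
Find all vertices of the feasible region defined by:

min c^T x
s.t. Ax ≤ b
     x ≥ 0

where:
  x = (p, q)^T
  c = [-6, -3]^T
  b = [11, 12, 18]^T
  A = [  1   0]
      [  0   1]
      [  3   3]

(0, 0), (6, 0), (0, 6)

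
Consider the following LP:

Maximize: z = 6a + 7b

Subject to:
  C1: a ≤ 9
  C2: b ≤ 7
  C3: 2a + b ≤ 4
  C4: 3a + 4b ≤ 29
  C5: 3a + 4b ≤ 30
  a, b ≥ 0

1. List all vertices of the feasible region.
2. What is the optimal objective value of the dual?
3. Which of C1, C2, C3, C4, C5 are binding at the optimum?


1. (0, 0), (2, 0), (0, 4)
2. 28
3. C3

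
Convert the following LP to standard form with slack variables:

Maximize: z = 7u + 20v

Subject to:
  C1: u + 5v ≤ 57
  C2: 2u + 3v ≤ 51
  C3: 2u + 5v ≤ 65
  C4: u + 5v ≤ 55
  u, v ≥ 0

max z = 7u + 20v

s.t.
  u + 5v + s1 = 57
  2u + 3v + s2 = 51
  2u + 5v + s3 = 65
  u + 5v + s4 = 55
  u, v, s1, s2, s3, s4 ≥ 0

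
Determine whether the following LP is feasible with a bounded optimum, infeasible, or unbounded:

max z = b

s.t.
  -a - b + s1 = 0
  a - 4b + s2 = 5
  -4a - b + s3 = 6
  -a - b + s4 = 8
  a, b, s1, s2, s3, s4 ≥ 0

Unbounded (objective can increase without bound)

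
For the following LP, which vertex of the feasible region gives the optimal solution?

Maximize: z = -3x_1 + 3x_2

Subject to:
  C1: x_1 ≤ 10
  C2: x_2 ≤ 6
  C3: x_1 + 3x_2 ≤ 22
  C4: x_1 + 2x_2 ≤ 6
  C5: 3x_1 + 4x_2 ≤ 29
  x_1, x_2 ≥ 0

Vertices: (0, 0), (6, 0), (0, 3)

Evaluate the objective at each vertex of the feasible region:
  z(0, 0) = 0
  z(6, 0) = -18
  z(0, 3) = 9  ←
The maximum is at x_1 = 0, x_2 = 3.

(0, 3)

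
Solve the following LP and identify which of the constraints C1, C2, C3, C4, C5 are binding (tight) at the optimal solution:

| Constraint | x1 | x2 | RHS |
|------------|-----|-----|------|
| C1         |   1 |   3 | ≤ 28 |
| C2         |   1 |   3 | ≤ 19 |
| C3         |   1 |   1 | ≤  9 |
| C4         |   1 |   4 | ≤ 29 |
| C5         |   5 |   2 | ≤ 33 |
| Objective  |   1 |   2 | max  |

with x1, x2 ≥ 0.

At x1 = 4, x2 = 5, compute slack b - a·x for each constraint:
  C1: 28 − 19 = 9  (slack)
  C2: 19 − 19 = 0  (binding)
  C3: 9 − 9 = 0  (binding)
  C4: 29 − 24 = 5  (slack)
  C5: 33 − 30 = 3  (slack)

Optimal: x1 = 4, x2 = 5
Binding: C2, C3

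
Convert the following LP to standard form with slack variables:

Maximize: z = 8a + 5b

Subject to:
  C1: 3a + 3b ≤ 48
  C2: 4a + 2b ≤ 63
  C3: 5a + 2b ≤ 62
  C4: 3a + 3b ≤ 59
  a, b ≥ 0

max z = 8a + 5b

s.t.
  3a + 3b + s1 = 48
  4a + 2b + s2 = 63
  5a + 2b + s3 = 62
  3a + 3b + s4 = 59
  a, b, s1, s2, s3, s4 ≥ 0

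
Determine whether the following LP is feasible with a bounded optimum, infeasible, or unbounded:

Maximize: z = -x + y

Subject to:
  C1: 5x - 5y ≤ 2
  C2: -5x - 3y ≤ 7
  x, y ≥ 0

Unbounded (objective can increase without bound)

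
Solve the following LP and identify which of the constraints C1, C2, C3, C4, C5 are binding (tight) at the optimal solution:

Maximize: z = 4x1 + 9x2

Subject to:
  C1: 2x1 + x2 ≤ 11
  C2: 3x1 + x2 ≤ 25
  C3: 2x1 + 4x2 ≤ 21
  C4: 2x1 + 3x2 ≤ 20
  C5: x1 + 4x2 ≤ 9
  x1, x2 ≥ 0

At x1 = 5, x2 = 1, compute slack b - a·x for each constraint:
  C1: 11 − 11 = 0  (binding)
  C2: 25 − 16 = 9  (slack)
  C3: 21 − 14 = 7  (slack)
  C4: 20 − 13 = 7  (slack)
  C5: 9 − 9 = 0  (binding)

Optimal: x1 = 5, x2 = 1
Binding: C1, C5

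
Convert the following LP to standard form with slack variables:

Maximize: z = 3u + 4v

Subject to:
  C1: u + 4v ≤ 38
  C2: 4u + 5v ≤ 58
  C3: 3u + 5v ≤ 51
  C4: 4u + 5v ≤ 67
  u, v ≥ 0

max z = 3u + 4v

s.t.
  u + 4v + s1 = 38
  4u + 5v + s2 = 58
  3u + 5v + s3 = 51
  4u + 5v + s4 = 67
  u, v, s1, s2, s3, s4 ≥ 0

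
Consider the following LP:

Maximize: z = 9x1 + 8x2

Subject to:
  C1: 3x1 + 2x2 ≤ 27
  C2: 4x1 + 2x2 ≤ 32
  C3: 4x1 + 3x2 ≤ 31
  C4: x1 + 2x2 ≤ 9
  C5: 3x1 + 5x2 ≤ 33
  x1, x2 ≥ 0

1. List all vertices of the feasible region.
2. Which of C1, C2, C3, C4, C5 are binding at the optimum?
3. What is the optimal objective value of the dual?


1. (0, 0), (7.75, 0), (7, 1), (0, 4.5)
2. C3, C4
3. 71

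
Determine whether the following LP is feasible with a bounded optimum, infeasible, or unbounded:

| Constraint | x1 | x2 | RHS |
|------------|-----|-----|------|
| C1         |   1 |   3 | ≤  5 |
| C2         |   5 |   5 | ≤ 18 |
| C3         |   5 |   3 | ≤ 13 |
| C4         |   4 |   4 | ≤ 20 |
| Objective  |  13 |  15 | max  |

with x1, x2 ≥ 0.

Feasible with a bounded optimal solution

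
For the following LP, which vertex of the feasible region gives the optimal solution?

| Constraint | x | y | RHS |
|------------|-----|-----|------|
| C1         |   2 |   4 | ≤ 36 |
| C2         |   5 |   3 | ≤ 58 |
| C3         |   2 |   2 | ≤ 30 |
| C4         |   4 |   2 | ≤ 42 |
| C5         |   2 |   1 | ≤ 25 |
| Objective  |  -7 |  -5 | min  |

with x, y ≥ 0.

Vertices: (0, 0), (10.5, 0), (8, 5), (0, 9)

Evaluate the objective at each vertex of the feasible region:
  z(0, 0) = 0
  z(10.5, 0) = -73.5
  z(8, 5) = -81  ←
  z(0, 9) = -45
The minimum is at x = 8, y = 5.

(8, 5)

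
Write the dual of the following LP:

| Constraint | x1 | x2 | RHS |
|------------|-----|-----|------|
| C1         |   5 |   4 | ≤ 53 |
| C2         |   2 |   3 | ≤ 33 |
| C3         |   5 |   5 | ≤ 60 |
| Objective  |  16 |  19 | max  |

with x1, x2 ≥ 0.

Primal max cᵀx s.t. Ax ≤ b, x ≥ 0  →  Dual min bᵀy s.t. Aᵀy ≥ c, y ≥ 0.

Minimize: z = 53y1 + 33y2 + 60y3

Subject to:
  5y1 + 2y2 + 5y3 ≥ 16
  4y1 + 3y2 + 5y3 ≥ 19
  y1, y2, y3 ≥ 0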